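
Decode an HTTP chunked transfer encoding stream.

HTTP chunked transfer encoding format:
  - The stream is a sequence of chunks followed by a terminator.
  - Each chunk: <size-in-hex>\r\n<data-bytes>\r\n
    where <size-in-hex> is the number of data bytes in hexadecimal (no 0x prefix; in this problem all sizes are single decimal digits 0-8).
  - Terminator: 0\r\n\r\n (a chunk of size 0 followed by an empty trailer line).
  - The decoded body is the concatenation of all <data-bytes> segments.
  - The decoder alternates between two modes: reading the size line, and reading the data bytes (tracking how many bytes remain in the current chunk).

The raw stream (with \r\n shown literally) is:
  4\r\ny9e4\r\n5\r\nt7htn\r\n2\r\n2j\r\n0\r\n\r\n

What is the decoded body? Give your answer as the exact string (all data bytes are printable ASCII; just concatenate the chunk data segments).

Chunk 1: stream[0..1]='4' size=0x4=4, data at stream[3..7]='y9e4' -> body[0..4], body so far='y9e4'
Chunk 2: stream[9..10]='5' size=0x5=5, data at stream[12..17]='t7htn' -> body[4..9], body so far='y9e4t7htn'
Chunk 3: stream[19..20]='2' size=0x2=2, data at stream[22..24]='2j' -> body[9..11], body so far='y9e4t7htn2j'
Chunk 4: stream[26..27]='0' size=0 (terminator). Final body='y9e4t7htn2j' (11 bytes)

Answer: y9e4t7htn2j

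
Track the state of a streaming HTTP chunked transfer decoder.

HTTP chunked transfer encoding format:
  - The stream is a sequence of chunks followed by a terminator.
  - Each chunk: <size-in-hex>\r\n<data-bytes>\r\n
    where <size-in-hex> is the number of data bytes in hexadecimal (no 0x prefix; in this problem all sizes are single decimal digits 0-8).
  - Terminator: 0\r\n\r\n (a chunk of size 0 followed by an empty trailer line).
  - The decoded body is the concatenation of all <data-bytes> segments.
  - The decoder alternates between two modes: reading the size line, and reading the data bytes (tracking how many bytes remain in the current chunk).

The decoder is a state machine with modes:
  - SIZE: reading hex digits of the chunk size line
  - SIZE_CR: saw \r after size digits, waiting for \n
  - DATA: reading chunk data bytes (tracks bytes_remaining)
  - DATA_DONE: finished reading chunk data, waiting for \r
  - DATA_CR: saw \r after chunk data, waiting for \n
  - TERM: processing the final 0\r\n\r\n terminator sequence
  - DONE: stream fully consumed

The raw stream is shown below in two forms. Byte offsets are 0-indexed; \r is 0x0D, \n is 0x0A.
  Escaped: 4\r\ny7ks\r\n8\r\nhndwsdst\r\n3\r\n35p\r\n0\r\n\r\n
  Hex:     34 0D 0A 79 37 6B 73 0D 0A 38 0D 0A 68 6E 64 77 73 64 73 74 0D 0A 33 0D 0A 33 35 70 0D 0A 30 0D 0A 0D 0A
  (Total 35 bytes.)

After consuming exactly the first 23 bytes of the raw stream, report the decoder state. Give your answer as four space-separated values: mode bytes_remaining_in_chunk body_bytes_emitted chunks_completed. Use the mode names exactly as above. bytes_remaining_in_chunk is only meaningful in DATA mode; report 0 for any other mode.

Byte 0 = '4': mode=SIZE remaining=0 emitted=0 chunks_done=0
Byte 1 = 0x0D: mode=SIZE_CR remaining=0 emitted=0 chunks_done=0
Byte 2 = 0x0A: mode=DATA remaining=4 emitted=0 chunks_done=0
Byte 3 = 'y': mode=DATA remaining=3 emitted=1 chunks_done=0
Byte 4 = '7': mode=DATA remaining=2 emitted=2 chunks_done=0
Byte 5 = 'k': mode=DATA remaining=1 emitted=3 chunks_done=0
Byte 6 = 's': mode=DATA_DONE remaining=0 emitted=4 chunks_done=0
Byte 7 = 0x0D: mode=DATA_CR remaining=0 emitted=4 chunks_done=0
Byte 8 = 0x0A: mode=SIZE remaining=0 emitted=4 chunks_done=1
Byte 9 = '8': mode=SIZE remaining=0 emitted=4 chunks_done=1
Byte 10 = 0x0D: mode=SIZE_CR remaining=0 emitted=4 chunks_done=1
Byte 11 = 0x0A: mode=DATA remaining=8 emitted=4 chunks_done=1
Byte 12 = 'h': mode=DATA remaining=7 emitted=5 chunks_done=1
Byte 13 = 'n': mode=DATA remaining=6 emitted=6 chunks_done=1
Byte 14 = 'd': mode=DATA remaining=5 emitted=7 chunks_done=1
Byte 15 = 'w': mode=DATA remaining=4 emitted=8 chunks_done=1
Byte 16 = 's': mode=DATA remaining=3 emitted=9 chunks_done=1
Byte 17 = 'd': mode=DATA remaining=2 emitted=10 chunks_done=1
Byte 18 = 's': mode=DATA remaining=1 emitted=11 chunks_done=1
Byte 19 = 't': mode=DATA_DONE remaining=0 emitted=12 chunks_done=1
Byte 20 = 0x0D: mode=DATA_CR remaining=0 emitted=12 chunks_done=1
Byte 21 = 0x0A: mode=SIZE remaining=0 emitted=12 chunks_done=2
Byte 22 = '3': mode=SIZE remaining=0 emitted=12 chunks_done=2

Answer: SIZE 0 12 2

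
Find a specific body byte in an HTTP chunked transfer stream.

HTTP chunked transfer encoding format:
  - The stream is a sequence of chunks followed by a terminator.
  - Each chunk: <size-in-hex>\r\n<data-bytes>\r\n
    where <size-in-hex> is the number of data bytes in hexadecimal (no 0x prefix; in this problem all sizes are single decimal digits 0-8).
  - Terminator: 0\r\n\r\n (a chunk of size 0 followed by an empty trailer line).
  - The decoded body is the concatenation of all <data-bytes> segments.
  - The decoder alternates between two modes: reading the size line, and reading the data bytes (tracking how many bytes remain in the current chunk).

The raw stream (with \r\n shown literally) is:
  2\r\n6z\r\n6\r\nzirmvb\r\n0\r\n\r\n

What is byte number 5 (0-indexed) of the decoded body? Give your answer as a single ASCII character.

Chunk 1: stream[0..1]='2' size=0x2=2, data at stream[3..5]='6z' -> body[0..2], body so far='6z'
Chunk 2: stream[7..8]='6' size=0x6=6, data at stream[10..16]='zirmvb' -> body[2..8], body so far='6zzirmvb'
Chunk 3: stream[18..19]='0' size=0 (terminator). Final body='6zzirmvb' (8 bytes)
Body byte 5 = 'm'

Answer: m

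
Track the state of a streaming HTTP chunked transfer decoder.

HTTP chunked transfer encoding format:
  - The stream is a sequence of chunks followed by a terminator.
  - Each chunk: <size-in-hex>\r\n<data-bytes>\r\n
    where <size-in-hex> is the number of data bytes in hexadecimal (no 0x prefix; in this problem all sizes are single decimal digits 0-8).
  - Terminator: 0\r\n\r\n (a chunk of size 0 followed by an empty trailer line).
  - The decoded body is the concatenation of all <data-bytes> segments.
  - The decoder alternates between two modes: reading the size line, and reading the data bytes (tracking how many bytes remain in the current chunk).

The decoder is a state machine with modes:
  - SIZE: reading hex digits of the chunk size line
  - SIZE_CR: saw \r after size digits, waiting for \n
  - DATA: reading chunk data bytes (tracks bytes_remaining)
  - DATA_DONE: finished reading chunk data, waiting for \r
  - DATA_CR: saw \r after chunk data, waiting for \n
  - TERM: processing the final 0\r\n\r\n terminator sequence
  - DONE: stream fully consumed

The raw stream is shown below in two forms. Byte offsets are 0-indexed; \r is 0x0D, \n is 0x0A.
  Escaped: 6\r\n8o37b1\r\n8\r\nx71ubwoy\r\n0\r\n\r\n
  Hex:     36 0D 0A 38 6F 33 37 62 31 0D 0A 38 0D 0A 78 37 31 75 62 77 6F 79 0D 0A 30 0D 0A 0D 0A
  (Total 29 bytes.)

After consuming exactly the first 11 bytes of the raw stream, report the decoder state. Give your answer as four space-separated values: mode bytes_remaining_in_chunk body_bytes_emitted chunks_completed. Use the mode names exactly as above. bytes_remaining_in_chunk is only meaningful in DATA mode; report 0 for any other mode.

Answer: SIZE 0 6 1

Derivation:
Byte 0 = '6': mode=SIZE remaining=0 emitted=0 chunks_done=0
Byte 1 = 0x0D: mode=SIZE_CR remaining=0 emitted=0 chunks_done=0
Byte 2 = 0x0A: mode=DATA remaining=6 emitted=0 chunks_done=0
Byte 3 = '8': mode=DATA remaining=5 emitted=1 chunks_done=0
Byte 4 = 'o': mode=DATA remaining=4 emitted=2 chunks_done=0
Byte 5 = '3': mode=DATA remaining=3 emitted=3 chunks_done=0
Byte 6 = '7': mode=DATA remaining=2 emitted=4 chunks_done=0
Byte 7 = 'b': mode=DATA remaining=1 emitted=5 chunks_done=0
Byte 8 = '1': mode=DATA_DONE remaining=0 emitted=6 chunks_done=0
Byte 9 = 0x0D: mode=DATA_CR remaining=0 emitted=6 chunks_done=0
Byte 10 = 0x0A: mode=SIZE remaining=0 emitted=6 chunks_done=1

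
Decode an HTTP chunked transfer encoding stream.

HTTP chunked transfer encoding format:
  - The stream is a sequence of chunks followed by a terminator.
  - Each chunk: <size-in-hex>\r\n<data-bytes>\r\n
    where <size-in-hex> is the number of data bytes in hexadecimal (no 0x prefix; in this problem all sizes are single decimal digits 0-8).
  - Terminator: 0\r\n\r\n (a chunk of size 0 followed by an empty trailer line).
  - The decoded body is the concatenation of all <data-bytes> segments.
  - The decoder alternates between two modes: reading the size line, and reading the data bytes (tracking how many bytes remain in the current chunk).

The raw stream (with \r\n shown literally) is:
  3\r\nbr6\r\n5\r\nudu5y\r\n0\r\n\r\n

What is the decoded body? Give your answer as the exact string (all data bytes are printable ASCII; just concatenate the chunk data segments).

Answer: br6udu5y

Derivation:
Chunk 1: stream[0..1]='3' size=0x3=3, data at stream[3..6]='br6' -> body[0..3], body so far='br6'
Chunk 2: stream[8..9]='5' size=0x5=5, data at stream[11..16]='udu5y' -> body[3..8], body so far='br6udu5y'
Chunk 3: stream[18..19]='0' size=0 (terminator). Final body='br6udu5y' (8 bytes)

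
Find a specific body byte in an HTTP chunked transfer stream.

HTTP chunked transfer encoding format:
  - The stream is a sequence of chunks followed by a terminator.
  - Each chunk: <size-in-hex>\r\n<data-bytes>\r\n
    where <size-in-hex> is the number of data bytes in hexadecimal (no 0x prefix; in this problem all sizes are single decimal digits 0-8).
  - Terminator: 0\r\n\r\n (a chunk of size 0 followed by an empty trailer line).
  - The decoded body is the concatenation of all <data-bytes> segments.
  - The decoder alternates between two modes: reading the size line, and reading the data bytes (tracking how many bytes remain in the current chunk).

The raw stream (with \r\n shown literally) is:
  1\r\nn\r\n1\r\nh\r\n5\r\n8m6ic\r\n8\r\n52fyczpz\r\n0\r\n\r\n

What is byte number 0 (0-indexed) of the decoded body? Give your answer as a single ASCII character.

Answer: n

Derivation:
Chunk 1: stream[0..1]='1' size=0x1=1, data at stream[3..4]='n' -> body[0..1], body so far='n'
Chunk 2: stream[6..7]='1' size=0x1=1, data at stream[9..10]='h' -> body[1..2], body so far='nh'
Chunk 3: stream[12..13]='5' size=0x5=5, data at stream[15..20]='8m6ic' -> body[2..7], body so far='nh8m6ic'
Chunk 4: stream[22..23]='8' size=0x8=8, data at stream[25..33]='52fyczpz' -> body[7..15], body so far='nh8m6ic52fyczpz'
Chunk 5: stream[35..36]='0' size=0 (terminator). Final body='nh8m6ic52fyczpz' (15 bytes)
Body byte 0 = 'n'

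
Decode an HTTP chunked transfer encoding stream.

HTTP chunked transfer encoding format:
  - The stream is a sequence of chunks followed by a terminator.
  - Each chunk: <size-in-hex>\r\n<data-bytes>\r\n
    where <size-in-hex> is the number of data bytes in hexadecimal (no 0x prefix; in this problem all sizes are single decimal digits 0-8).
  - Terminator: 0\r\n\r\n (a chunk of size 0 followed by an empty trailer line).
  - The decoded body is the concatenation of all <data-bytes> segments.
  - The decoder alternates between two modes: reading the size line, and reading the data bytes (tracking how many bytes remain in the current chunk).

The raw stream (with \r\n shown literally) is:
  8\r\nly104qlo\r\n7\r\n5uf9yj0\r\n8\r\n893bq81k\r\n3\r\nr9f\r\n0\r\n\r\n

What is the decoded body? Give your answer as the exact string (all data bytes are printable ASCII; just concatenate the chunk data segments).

Answer: ly104qlo5uf9yj0893bq81kr9f

Derivation:
Chunk 1: stream[0..1]='8' size=0x8=8, data at stream[3..11]='ly104qlo' -> body[0..8], body so far='ly104qlo'
Chunk 2: stream[13..14]='7' size=0x7=7, data at stream[16..23]='5uf9yj0' -> body[8..15], body so far='ly104qlo5uf9yj0'
Chunk 3: stream[25..26]='8' size=0x8=8, data at stream[28..36]='893bq81k' -> body[15..23], body so far='ly104qlo5uf9yj0893bq81k'
Chunk 4: stream[38..39]='3' size=0x3=3, data at stream[41..44]='r9f' -> body[23..26], body so far='ly104qlo5uf9yj0893bq81kr9f'
Chunk 5: stream[46..47]='0' size=0 (terminator). Final body='ly104qlo5uf9yj0893bq81kr9f' (26 bytes)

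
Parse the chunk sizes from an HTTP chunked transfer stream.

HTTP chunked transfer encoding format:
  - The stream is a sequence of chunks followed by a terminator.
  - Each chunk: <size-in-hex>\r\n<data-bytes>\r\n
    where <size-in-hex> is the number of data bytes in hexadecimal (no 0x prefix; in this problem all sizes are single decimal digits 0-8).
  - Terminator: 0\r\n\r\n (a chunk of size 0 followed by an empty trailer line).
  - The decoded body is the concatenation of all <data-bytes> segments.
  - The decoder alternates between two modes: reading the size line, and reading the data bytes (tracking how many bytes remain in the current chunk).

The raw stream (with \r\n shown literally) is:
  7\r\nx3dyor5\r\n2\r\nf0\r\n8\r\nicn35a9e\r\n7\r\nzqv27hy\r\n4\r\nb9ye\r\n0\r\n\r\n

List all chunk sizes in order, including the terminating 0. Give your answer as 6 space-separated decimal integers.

Chunk 1: stream[0..1]='7' size=0x7=7, data at stream[3..10]='x3dyor5' -> body[0..7], body so far='x3dyor5'
Chunk 2: stream[12..13]='2' size=0x2=2, data at stream[15..17]='f0' -> body[7..9], body so far='x3dyor5f0'
Chunk 3: stream[19..20]='8' size=0x8=8, data at stream[22..30]='icn35a9e' -> body[9..17], body so far='x3dyor5f0icn35a9e'
Chunk 4: stream[32..33]='7' size=0x7=7, data at stream[35..42]='zqv27hy' -> body[17..24], body so far='x3dyor5f0icn35a9ezqv27hy'
Chunk 5: stream[44..45]='4' size=0x4=4, data at stream[47..51]='b9ye' -> body[24..28], body so far='x3dyor5f0icn35a9ezqv27hyb9ye'
Chunk 6: stream[53..54]='0' size=0 (terminator). Final body='x3dyor5f0icn35a9ezqv27hyb9ye' (28 bytes)

Answer: 7 2 8 7 4 0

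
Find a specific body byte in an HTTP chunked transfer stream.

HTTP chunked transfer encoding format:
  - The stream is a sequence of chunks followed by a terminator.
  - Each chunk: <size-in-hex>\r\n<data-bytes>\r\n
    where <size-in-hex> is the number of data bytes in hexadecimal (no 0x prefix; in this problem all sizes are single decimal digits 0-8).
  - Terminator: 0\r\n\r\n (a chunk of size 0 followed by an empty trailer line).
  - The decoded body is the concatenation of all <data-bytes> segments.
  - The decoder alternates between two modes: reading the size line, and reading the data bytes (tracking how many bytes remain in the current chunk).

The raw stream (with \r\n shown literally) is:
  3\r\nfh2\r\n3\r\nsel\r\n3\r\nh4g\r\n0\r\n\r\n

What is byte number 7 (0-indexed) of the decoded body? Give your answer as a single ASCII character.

Chunk 1: stream[0..1]='3' size=0x3=3, data at stream[3..6]='fh2' -> body[0..3], body so far='fh2'
Chunk 2: stream[8..9]='3' size=0x3=3, data at stream[11..14]='sel' -> body[3..6], body so far='fh2sel'
Chunk 3: stream[16..17]='3' size=0x3=3, data at stream[19..22]='h4g' -> body[6..9], body so far='fh2selh4g'
Chunk 4: stream[24..25]='0' size=0 (terminator). Final body='fh2selh4g' (9 bytes)
Body byte 7 = '4'

Answer: 4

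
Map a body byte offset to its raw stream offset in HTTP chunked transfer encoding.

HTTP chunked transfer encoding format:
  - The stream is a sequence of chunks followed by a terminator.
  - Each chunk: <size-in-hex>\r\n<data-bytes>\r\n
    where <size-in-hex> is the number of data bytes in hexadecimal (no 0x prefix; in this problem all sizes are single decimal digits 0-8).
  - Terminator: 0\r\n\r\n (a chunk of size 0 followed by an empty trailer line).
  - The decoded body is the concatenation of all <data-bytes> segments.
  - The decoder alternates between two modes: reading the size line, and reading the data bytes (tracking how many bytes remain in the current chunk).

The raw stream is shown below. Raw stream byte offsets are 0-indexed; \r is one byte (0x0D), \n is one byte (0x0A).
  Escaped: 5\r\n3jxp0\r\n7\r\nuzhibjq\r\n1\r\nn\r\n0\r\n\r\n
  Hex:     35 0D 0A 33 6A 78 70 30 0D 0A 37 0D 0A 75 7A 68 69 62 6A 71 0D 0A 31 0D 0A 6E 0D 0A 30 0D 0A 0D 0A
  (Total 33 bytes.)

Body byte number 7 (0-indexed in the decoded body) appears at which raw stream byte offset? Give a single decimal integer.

Chunk 1: stream[0..1]='5' size=0x5=5, data at stream[3..8]='3jxp0' -> body[0..5], body so far='3jxp0'
Chunk 2: stream[10..11]='7' size=0x7=7, data at stream[13..20]='uzhibjq' -> body[5..12], body so far='3jxp0uzhibjq'
Chunk 3: stream[22..23]='1' size=0x1=1, data at stream[25..26]='n' -> body[12..13], body so far='3jxp0uzhibjqn'
Chunk 4: stream[28..29]='0' size=0 (terminator). Final body='3jxp0uzhibjqn' (13 bytes)
Body byte 7 at stream offset 15

Answer: 15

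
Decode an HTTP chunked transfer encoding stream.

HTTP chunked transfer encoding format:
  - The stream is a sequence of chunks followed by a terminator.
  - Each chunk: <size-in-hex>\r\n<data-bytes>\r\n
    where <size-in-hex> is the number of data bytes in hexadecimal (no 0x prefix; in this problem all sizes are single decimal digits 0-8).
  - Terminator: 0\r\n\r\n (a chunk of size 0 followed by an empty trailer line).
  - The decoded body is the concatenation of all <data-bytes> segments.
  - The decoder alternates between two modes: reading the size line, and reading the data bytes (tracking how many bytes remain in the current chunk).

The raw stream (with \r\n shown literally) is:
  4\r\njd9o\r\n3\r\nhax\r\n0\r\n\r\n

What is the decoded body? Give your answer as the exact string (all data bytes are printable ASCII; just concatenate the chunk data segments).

Answer: jd9ohax

Derivation:
Chunk 1: stream[0..1]='4' size=0x4=4, data at stream[3..7]='jd9o' -> body[0..4], body so far='jd9o'
Chunk 2: stream[9..10]='3' size=0x3=3, data at stream[12..15]='hax' -> body[4..7], body so far='jd9ohax'
Chunk 3: stream[17..18]='0' size=0 (terminator). Final body='jd9ohax' (7 bytes)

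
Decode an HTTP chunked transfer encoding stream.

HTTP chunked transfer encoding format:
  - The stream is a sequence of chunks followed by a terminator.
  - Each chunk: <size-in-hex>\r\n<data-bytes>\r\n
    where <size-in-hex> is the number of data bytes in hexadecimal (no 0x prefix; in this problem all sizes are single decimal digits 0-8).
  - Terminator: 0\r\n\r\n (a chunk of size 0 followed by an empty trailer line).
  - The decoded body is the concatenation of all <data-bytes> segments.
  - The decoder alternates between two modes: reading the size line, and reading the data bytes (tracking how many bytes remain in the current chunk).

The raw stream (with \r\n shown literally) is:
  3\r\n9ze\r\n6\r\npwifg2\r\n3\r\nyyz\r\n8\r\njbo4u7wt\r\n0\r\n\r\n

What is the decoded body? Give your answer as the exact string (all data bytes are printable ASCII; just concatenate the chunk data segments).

Chunk 1: stream[0..1]='3' size=0x3=3, data at stream[3..6]='9ze' -> body[0..3], body so far='9ze'
Chunk 2: stream[8..9]='6' size=0x6=6, data at stream[11..17]='pwifg2' -> body[3..9], body so far='9zepwifg2'
Chunk 3: stream[19..20]='3' size=0x3=3, data at stream[22..25]='yyz' -> body[9..12], body so far='9zepwifg2yyz'
Chunk 4: stream[27..28]='8' size=0x8=8, data at stream[30..38]='jbo4u7wt' -> body[12..20], body so far='9zepwifg2yyzjbo4u7wt'
Chunk 5: stream[40..41]='0' size=0 (terminator). Final body='9zepwifg2yyzjbo4u7wt' (20 bytes)

Answer: 9zepwifg2yyzjbo4u7wt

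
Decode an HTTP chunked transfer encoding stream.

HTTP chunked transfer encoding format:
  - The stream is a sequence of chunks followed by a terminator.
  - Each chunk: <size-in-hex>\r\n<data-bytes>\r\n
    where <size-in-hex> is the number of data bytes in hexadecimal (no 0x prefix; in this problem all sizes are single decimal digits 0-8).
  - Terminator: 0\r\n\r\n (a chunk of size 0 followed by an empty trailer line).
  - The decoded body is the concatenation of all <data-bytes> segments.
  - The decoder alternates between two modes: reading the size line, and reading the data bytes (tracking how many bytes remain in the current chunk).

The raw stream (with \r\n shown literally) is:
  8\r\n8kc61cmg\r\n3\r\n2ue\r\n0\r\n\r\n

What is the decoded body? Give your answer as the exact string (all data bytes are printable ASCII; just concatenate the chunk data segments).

Answer: 8kc61cmg2ue

Derivation:
Chunk 1: stream[0..1]='8' size=0x8=8, data at stream[3..11]='8kc61cmg' -> body[0..8], body so far='8kc61cmg'
Chunk 2: stream[13..14]='3' size=0x3=3, data at stream[16..19]='2ue' -> body[8..11], body so far='8kc61cmg2ue'
Chunk 3: stream[21..22]='0' size=0 (terminator). Final body='8kc61cmg2ue' (11 bytes)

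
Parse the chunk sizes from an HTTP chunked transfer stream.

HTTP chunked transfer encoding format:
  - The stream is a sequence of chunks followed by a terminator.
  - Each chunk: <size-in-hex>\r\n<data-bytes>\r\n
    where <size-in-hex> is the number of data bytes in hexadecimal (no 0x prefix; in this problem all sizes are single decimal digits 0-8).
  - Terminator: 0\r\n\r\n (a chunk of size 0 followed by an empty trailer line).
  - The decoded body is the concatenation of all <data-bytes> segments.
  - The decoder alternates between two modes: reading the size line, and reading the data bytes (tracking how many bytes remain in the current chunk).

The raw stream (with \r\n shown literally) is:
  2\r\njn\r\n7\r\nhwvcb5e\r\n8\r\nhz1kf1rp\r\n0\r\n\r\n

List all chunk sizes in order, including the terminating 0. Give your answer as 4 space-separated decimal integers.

Chunk 1: stream[0..1]='2' size=0x2=2, data at stream[3..5]='jn' -> body[0..2], body so far='jn'
Chunk 2: stream[7..8]='7' size=0x7=7, data at stream[10..17]='hwvcb5e' -> body[2..9], body so far='jnhwvcb5e'
Chunk 3: stream[19..20]='8' size=0x8=8, data at stream[22..30]='hz1kf1rp' -> body[9..17], body so far='jnhwvcb5ehz1kf1rp'
Chunk 4: stream[32..33]='0' size=0 (terminator). Final body='jnhwvcb5ehz1kf1rp' (17 bytes)

Answer: 2 7 8 0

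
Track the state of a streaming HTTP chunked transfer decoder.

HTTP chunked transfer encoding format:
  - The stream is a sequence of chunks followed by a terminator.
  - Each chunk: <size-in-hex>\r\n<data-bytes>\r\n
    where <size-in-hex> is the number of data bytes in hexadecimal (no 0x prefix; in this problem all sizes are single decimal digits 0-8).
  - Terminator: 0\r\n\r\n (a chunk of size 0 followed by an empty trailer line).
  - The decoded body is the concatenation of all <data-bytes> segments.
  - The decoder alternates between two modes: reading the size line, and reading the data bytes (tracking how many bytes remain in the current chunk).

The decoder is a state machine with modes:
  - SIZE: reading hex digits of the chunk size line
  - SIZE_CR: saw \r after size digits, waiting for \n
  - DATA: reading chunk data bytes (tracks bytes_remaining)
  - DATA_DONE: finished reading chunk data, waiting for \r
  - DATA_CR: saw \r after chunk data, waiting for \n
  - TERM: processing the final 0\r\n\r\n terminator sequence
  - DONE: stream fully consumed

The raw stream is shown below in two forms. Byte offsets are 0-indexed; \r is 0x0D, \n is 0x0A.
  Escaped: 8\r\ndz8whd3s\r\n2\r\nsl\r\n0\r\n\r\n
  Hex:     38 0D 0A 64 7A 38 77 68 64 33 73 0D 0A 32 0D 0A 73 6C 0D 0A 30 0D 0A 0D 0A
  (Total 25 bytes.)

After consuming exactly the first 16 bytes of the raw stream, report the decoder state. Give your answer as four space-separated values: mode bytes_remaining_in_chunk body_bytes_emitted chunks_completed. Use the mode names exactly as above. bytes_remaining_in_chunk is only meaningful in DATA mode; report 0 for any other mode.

Byte 0 = '8': mode=SIZE remaining=0 emitted=0 chunks_done=0
Byte 1 = 0x0D: mode=SIZE_CR remaining=0 emitted=0 chunks_done=0
Byte 2 = 0x0A: mode=DATA remaining=8 emitted=0 chunks_done=0
Byte 3 = 'd': mode=DATA remaining=7 emitted=1 chunks_done=0
Byte 4 = 'z': mode=DATA remaining=6 emitted=2 chunks_done=0
Byte 5 = '8': mode=DATA remaining=5 emitted=3 chunks_done=0
Byte 6 = 'w': mode=DATA remaining=4 emitted=4 chunks_done=0
Byte 7 = 'h': mode=DATA remaining=3 emitted=5 chunks_done=0
Byte 8 = 'd': mode=DATA remaining=2 emitted=6 chunks_done=0
Byte 9 = '3': mode=DATA remaining=1 emitted=7 chunks_done=0
Byte 10 = 's': mode=DATA_DONE remaining=0 emitted=8 chunks_done=0
Byte 11 = 0x0D: mode=DATA_CR remaining=0 emitted=8 chunks_done=0
Byte 12 = 0x0A: mode=SIZE remaining=0 emitted=8 chunks_done=1
Byte 13 = '2': mode=SIZE remaining=0 emitted=8 chunks_done=1
Byte 14 = 0x0D: mode=SIZE_CR remaining=0 emitted=8 chunks_done=1
Byte 15 = 0x0A: mode=DATA remaining=2 emitted=8 chunks_done=1

Answer: DATA 2 8 1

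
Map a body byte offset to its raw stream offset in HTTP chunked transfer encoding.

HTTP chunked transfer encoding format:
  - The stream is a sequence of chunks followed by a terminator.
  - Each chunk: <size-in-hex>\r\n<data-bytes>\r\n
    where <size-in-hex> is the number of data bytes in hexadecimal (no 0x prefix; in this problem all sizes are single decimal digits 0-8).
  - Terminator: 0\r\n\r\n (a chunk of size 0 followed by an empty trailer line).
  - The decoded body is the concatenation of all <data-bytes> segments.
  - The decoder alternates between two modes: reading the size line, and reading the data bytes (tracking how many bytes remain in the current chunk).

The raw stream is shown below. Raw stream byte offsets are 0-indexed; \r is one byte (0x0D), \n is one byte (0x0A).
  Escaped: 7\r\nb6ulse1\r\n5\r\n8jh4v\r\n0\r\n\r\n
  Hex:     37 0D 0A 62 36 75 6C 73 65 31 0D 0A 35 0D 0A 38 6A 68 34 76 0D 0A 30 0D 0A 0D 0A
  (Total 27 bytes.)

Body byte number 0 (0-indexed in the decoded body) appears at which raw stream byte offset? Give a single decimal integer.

Answer: 3

Derivation:
Chunk 1: stream[0..1]='7' size=0x7=7, data at stream[3..10]='b6ulse1' -> body[0..7], body so far='b6ulse1'
Chunk 2: stream[12..13]='5' size=0x5=5, data at stream[15..20]='8jh4v' -> body[7..12], body so far='b6ulse18jh4v'
Chunk 3: stream[22..23]='0' size=0 (terminator). Final body='b6ulse18jh4v' (12 bytes)
Body byte 0 at stream offset 3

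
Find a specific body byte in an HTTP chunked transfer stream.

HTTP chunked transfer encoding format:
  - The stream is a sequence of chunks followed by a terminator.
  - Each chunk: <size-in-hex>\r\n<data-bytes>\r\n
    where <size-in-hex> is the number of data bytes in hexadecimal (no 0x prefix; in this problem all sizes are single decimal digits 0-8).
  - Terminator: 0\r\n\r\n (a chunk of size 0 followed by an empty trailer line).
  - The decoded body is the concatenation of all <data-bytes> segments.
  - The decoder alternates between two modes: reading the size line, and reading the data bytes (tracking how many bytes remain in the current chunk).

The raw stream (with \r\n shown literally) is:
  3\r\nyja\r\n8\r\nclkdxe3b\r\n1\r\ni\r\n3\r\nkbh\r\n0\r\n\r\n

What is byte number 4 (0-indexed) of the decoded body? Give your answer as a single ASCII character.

Answer: l

Derivation:
Chunk 1: stream[0..1]='3' size=0x3=3, data at stream[3..6]='yja' -> body[0..3], body so far='yja'
Chunk 2: stream[8..9]='8' size=0x8=8, data at stream[11..19]='clkdxe3b' -> body[3..11], body so far='yjaclkdxe3b'
Chunk 3: stream[21..22]='1' size=0x1=1, data at stream[24..25]='i' -> body[11..12], body so far='yjaclkdxe3bi'
Chunk 4: stream[27..28]='3' size=0x3=3, data at stream[30..33]='kbh' -> body[12..15], body so far='yjaclkdxe3bikbh'
Chunk 5: stream[35..36]='0' size=0 (terminator). Final body='yjaclkdxe3bikbh' (15 bytes)
Body byte 4 = 'l'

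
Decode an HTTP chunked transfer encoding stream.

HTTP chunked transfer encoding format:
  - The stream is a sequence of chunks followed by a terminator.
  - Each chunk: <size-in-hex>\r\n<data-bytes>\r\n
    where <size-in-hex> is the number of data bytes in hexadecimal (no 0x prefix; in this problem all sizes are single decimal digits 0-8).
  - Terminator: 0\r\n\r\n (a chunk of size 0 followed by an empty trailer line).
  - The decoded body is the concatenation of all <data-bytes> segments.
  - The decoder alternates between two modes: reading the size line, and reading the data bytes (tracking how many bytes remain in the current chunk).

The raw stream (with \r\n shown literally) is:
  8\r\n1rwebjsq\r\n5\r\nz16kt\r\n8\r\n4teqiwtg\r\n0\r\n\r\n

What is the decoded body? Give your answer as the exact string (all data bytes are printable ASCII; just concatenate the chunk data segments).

Chunk 1: stream[0..1]='8' size=0x8=8, data at stream[3..11]='1rwebjsq' -> body[0..8], body so far='1rwebjsq'
Chunk 2: stream[13..14]='5' size=0x5=5, data at stream[16..21]='z16kt' -> body[8..13], body so far='1rwebjsqz16kt'
Chunk 3: stream[23..24]='8' size=0x8=8, data at stream[26..34]='4teqiwtg' -> body[13..21], body so far='1rwebjsqz16kt4teqiwtg'
Chunk 4: stream[36..37]='0' size=0 (terminator). Final body='1rwebjsqz16kt4teqiwtg' (21 bytes)

Answer: 1rwebjsqz16kt4teqiwtg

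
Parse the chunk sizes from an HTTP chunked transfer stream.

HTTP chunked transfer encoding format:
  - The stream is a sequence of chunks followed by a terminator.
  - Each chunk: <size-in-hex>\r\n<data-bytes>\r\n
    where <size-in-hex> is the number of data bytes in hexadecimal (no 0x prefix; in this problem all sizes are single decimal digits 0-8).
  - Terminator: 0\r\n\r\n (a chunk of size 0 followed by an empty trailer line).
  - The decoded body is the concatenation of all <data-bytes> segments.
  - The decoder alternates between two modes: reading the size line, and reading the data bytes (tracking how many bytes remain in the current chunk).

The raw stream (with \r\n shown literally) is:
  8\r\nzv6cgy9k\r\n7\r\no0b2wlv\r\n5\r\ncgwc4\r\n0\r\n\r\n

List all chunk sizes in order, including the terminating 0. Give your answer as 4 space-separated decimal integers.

Chunk 1: stream[0..1]='8' size=0x8=8, data at stream[3..11]='zv6cgy9k' -> body[0..8], body so far='zv6cgy9k'
Chunk 2: stream[13..14]='7' size=0x7=7, data at stream[16..23]='o0b2wlv' -> body[8..15], body so far='zv6cgy9ko0b2wlv'
Chunk 3: stream[25..26]='5' size=0x5=5, data at stream[28..33]='cgwc4' -> body[15..20], body so far='zv6cgy9ko0b2wlvcgwc4'
Chunk 4: stream[35..36]='0' size=0 (terminator). Final body='zv6cgy9ko0b2wlvcgwc4' (20 bytes)

Answer: 8 7 5 0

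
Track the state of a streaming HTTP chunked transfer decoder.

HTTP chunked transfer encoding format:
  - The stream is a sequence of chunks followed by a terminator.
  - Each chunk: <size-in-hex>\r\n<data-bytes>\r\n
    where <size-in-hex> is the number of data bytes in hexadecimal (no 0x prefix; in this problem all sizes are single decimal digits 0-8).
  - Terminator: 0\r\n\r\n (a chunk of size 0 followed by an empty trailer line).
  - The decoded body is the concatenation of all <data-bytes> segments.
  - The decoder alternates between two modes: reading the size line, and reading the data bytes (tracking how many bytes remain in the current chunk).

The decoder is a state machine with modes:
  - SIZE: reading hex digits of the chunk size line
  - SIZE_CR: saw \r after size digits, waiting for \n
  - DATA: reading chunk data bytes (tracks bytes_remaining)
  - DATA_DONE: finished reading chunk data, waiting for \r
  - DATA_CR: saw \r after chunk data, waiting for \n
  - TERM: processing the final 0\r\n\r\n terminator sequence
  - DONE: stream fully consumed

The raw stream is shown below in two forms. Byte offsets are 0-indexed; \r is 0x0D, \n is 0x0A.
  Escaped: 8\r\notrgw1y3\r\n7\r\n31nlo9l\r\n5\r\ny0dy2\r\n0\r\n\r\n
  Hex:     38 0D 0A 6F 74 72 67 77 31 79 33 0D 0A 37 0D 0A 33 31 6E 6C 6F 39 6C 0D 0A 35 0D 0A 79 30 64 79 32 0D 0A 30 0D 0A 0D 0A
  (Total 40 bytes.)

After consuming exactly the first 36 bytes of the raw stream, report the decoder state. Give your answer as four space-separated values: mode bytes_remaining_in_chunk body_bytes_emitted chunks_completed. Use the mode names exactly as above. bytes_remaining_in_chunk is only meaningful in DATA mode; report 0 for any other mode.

Byte 0 = '8': mode=SIZE remaining=0 emitted=0 chunks_done=0
Byte 1 = 0x0D: mode=SIZE_CR remaining=0 emitted=0 chunks_done=0
Byte 2 = 0x0A: mode=DATA remaining=8 emitted=0 chunks_done=0
Byte 3 = 'o': mode=DATA remaining=7 emitted=1 chunks_done=0
Byte 4 = 't': mode=DATA remaining=6 emitted=2 chunks_done=0
Byte 5 = 'r': mode=DATA remaining=5 emitted=3 chunks_done=0
Byte 6 = 'g': mode=DATA remaining=4 emitted=4 chunks_done=0
Byte 7 = 'w': mode=DATA remaining=3 emitted=5 chunks_done=0
Byte 8 = '1': mode=DATA remaining=2 emitted=6 chunks_done=0
Byte 9 = 'y': mode=DATA remaining=1 emitted=7 chunks_done=0
Byte 10 = '3': mode=DATA_DONE remaining=0 emitted=8 chunks_done=0
Byte 11 = 0x0D: mode=DATA_CR remaining=0 emitted=8 chunks_done=0
Byte 12 = 0x0A: mode=SIZE remaining=0 emitted=8 chunks_done=1
Byte 13 = '7': mode=SIZE remaining=0 emitted=8 chunks_done=1
Byte 14 = 0x0D: mode=SIZE_CR remaining=0 emitted=8 chunks_done=1
Byte 15 = 0x0A: mode=DATA remaining=7 emitted=8 chunks_done=1
Byte 16 = '3': mode=DATA remaining=6 emitted=9 chunks_done=1
Byte 17 = '1': mode=DATA remaining=5 emitted=10 chunks_done=1
Byte 18 = 'n': mode=DATA remaining=4 emitted=11 chunks_done=1
Byte 19 = 'l': mode=DATA remaining=3 emitted=12 chunks_done=1
Byte 20 = 'o': mode=DATA remaining=2 emitted=13 chunks_done=1
Byte 21 = '9': mode=DATA remaining=1 emitted=14 chunks_done=1
Byte 22 = 'l': mode=DATA_DONE remaining=0 emitted=15 chunks_done=1
Byte 23 = 0x0D: mode=DATA_CR remaining=0 emitted=15 chunks_done=1
Byte 24 = 0x0A: mode=SIZE remaining=0 emitted=15 chunks_done=2
Byte 25 = '5': mode=SIZE remaining=0 emitted=15 chunks_done=2
Byte 26 = 0x0D: mode=SIZE_CR remaining=0 emitted=15 chunks_done=2
Byte 27 = 0x0A: mode=DATA remaining=5 emitted=15 chunks_done=2
Byte 28 = 'y': mode=DATA remaining=4 emitted=16 chunks_done=2
Byte 29 = '0': mode=DATA remaining=3 emitted=17 chunks_done=2
Byte 30 = 'd': mode=DATA remaining=2 emitted=18 chunks_done=2
Byte 31 = 'y': mode=DATA remaining=1 emitted=19 chunks_done=2
Byte 32 = '2': mode=DATA_DONE remaining=0 emitted=20 chunks_done=2
Byte 33 = 0x0D: mode=DATA_CR remaining=0 emitted=20 chunks_done=2
Byte 34 = 0x0A: mode=SIZE remaining=0 emitted=20 chunks_done=3
Byte 35 = '0': mode=SIZE remaining=0 emitted=20 chunks_done=3

Answer: SIZE 0 20 3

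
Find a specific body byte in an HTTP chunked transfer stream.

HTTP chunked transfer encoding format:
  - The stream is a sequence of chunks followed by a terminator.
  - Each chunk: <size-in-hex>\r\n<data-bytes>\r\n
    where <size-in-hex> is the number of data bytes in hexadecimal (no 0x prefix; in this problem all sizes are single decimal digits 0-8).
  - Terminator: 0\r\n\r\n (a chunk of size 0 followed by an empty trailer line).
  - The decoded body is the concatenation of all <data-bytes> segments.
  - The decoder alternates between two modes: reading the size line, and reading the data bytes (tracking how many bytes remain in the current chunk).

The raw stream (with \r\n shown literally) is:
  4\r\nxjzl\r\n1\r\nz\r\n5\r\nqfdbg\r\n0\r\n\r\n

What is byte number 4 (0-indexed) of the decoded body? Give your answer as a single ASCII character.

Answer: z

Derivation:
Chunk 1: stream[0..1]='4' size=0x4=4, data at stream[3..7]='xjzl' -> body[0..4], body so far='xjzl'
Chunk 2: stream[9..10]='1' size=0x1=1, data at stream[12..13]='z' -> body[4..5], body so far='xjzlz'
Chunk 3: stream[15..16]='5' size=0x5=5, data at stream[18..23]='qfdbg' -> body[5..10], body so far='xjzlzqfdbg'
Chunk 4: stream[25..26]='0' size=0 (terminator). Final body='xjzlzqfdbg' (10 bytes)
Body byte 4 = 'z'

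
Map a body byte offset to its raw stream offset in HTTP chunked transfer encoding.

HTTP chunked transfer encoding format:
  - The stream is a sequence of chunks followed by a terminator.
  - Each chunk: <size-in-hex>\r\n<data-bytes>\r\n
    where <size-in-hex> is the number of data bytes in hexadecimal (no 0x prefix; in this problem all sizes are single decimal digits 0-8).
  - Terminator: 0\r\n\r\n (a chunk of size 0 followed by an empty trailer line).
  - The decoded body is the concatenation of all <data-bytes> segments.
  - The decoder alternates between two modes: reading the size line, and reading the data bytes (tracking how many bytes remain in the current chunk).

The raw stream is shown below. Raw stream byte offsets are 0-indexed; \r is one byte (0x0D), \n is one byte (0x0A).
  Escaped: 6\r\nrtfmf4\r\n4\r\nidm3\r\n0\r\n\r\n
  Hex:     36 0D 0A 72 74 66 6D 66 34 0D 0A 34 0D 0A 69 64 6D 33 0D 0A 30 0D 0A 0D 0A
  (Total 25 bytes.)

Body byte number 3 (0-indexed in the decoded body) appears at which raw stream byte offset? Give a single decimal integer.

Answer: 6

Derivation:
Chunk 1: stream[0..1]='6' size=0x6=6, data at stream[3..9]='rtfmf4' -> body[0..6], body so far='rtfmf4'
Chunk 2: stream[11..12]='4' size=0x4=4, data at stream[14..18]='idm3' -> body[6..10], body so far='rtfmf4idm3'
Chunk 3: stream[20..21]='0' size=0 (terminator). Final body='rtfmf4idm3' (10 bytes)
Body byte 3 at stream offset 6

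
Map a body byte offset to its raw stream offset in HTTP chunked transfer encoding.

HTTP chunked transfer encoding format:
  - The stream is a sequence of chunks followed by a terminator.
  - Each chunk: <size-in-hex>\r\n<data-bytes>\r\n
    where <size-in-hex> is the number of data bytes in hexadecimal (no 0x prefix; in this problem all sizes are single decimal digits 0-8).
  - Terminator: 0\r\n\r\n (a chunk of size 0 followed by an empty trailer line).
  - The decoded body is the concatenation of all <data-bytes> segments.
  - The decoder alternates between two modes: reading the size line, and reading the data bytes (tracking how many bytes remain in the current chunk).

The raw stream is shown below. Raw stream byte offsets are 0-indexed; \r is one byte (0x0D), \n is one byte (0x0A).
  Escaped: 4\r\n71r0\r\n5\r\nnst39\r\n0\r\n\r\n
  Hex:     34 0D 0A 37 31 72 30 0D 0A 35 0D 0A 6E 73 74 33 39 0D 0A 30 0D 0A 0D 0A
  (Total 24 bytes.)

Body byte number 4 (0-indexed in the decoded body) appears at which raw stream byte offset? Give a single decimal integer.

Answer: 12

Derivation:
Chunk 1: stream[0..1]='4' size=0x4=4, data at stream[3..7]='71r0' -> body[0..4], body so far='71r0'
Chunk 2: stream[9..10]='5' size=0x5=5, data at stream[12..17]='nst39' -> body[4..9], body so far='71r0nst39'
Chunk 3: stream[19..20]='0' size=0 (terminator). Final body='71r0nst39' (9 bytes)
Body byte 4 at stream offset 12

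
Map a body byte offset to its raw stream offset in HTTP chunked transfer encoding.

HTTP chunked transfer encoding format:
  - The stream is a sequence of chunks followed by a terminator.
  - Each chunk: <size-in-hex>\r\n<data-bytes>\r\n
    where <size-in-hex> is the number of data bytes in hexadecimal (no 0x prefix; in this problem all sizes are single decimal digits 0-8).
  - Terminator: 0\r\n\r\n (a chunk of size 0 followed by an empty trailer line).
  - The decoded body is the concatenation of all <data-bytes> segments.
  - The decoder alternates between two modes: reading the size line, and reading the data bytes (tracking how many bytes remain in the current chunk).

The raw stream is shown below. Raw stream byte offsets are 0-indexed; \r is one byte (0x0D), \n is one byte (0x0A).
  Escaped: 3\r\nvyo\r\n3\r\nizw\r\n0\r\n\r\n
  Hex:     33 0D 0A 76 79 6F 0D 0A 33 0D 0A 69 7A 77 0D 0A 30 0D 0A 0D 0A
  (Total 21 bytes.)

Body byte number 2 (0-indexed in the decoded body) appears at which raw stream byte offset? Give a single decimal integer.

Chunk 1: stream[0..1]='3' size=0x3=3, data at stream[3..6]='vyo' -> body[0..3], body so far='vyo'
Chunk 2: stream[8..9]='3' size=0x3=3, data at stream[11..14]='izw' -> body[3..6], body so far='vyoizw'
Chunk 3: stream[16..17]='0' size=0 (terminator). Final body='vyoizw' (6 bytes)
Body byte 2 at stream offset 5

Answer: 5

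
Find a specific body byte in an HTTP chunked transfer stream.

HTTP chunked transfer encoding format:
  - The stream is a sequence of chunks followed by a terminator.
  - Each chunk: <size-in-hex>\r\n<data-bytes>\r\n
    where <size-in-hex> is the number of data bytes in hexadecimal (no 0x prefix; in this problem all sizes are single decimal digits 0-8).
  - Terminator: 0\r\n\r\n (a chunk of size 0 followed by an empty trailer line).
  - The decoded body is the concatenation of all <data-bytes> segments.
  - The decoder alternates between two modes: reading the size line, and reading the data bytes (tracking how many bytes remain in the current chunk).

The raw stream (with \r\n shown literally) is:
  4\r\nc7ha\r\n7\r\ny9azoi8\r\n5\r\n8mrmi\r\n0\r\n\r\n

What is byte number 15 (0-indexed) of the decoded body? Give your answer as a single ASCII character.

Answer: i

Derivation:
Chunk 1: stream[0..1]='4' size=0x4=4, data at stream[3..7]='c7ha' -> body[0..4], body so far='c7ha'
Chunk 2: stream[9..10]='7' size=0x7=7, data at stream[12..19]='y9azoi8' -> body[4..11], body so far='c7hay9azoi8'
Chunk 3: stream[21..22]='5' size=0x5=5, data at stream[24..29]='8mrmi' -> body[11..16], body so far='c7hay9azoi88mrmi'
Chunk 4: stream[31..32]='0' size=0 (terminator). Final body='c7hay9azoi88mrmi' (16 bytes)
Body byte 15 = 'i'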